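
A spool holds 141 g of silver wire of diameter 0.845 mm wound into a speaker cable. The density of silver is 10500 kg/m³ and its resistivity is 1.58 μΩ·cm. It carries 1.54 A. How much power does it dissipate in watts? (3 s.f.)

1.60 W

ρ = 1.58 μΩ·cm = 1.58×10^-8 Ω·m
A = π(d/2)² = π(4.2250e-04 m)² = 5.6079e-07 m²
L = m/(density·A) = 0.141/(10500×5.6079e-07) = 23.95 m
R = ρL/A = (1.58×10^-8)(23.95)/(5.6079e-07) = 0.6747 Ω
P = I²R = (1.54)² × 0.6747 = 1.60 W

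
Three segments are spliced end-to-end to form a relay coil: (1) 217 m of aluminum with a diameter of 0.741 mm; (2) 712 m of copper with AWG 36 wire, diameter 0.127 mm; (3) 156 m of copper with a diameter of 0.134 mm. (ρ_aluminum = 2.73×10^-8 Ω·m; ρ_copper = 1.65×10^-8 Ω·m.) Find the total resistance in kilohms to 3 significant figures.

1.12 kΩ

Seg 1: A = π(d/2)² = π(3.7050e-04 m)² = 4.312e-07 m²
R_1 = (2.73×10^-8)(217)/(4.312e-07) = 13.74 Ω
Seg 2: A = π(0.127/2 mm)² = π(6.3500e-05 m)² = 1.267e-08 m²
R_2 = (1.65×10^-8)(712)/(1.267e-08) = 927.4 Ω
Seg 3: A = π(d/2)² = π(6.7000e-05 m)² = 1.410e-08 m²
R_3 = (1.65×10^-8)(156)/(1.410e-08) = 182.5 Ω
R_total = R_1 + R_2 + R_3 = 1.12 kΩ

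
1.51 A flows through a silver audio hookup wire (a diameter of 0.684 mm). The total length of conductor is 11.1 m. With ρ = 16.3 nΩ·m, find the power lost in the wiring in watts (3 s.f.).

1.12 W

ρ = 16.3 nΩ·m = 1.63×10^-8 Ω·m
A = π(d/2)² = π(3.4200e-04 m)² = 3.675e-07 m²
R = ρL/A = (1.63×10^-8)(11.1)/(3.675e-07) = 0.4924 Ω
P = I²R = (1.51)² × 0.4924 = 1.12 W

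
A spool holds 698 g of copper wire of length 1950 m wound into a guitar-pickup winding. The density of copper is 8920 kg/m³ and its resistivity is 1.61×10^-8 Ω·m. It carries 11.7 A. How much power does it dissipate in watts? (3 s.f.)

A = m/(density·L) = 0.698/(8920×1950) = 4.0129e-08 m²
R = ρL/A = (1.61×10^-8)(1950)/(4.0129e-08) = 782.4 Ω
P = I²R = (11.7)² × 782.4 = 1.07×10^5 W

1.07×10^5 W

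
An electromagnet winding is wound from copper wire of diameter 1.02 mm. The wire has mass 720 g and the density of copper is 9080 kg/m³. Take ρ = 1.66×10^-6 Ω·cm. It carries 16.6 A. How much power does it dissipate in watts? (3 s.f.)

543 W

ρ = 1.66×10^-6 Ω·cm = 1.66×10^-8 Ω·m
A = π(d/2)² = π(5.1000e-04 m)² = 8.1713e-07 m²
L = m/(density·A) = 0.72/(9080×8.1713e-07) = 97.04 m
R = ρL/A = (1.66×10^-8)(97.04)/(8.1713e-07) = 1.971 Ω
P = I²R = (16.6)² × 1.971 = 543 W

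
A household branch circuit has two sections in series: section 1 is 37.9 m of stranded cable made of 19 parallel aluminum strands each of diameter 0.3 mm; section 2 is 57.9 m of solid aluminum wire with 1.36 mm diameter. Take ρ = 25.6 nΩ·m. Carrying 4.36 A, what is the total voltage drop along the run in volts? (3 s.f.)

ρ = 25.6 nΩ·m = 2.56×10^-8 Ω·m
Section 1: A_strand = π(1.5000e-04)² = 7.069e-08 m²; R₁ = ρL/(N·A_s) = (2.56×10^-8)(37.9)/(19×7.069e-08) = 0.7224 Ω
Section 2: A = π(d/2)² = π(6.8000e-04 m)² = 1.453e-06 m²
R₂ = (2.56×10^-8)(57.9)/(1.453e-06) = 1.02 Ω
R = R₁ + R₂ = 1.743 Ω
V = IR = 4.36 × 1.743 = 7.60 V

7.60 V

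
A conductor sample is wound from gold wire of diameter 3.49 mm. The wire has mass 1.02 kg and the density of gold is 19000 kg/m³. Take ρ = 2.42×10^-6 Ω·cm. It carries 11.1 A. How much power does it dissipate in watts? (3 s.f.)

1.75 W

ρ = 2.42×10^-6 Ω·cm = 2.42×10^-8 Ω·m
A = π(d/2)² = π(1.7450e-03 m)² = 9.5662e-06 m²
L = m/(density·A) = 1.02/(19000×9.5662e-06) = 5.612 m
R = ρL/A = (2.42×10^-8)(5.612)/(9.5662e-06) = 0.0142 Ω
P = I²R = (11.1)² × 0.0142 = 1.75 W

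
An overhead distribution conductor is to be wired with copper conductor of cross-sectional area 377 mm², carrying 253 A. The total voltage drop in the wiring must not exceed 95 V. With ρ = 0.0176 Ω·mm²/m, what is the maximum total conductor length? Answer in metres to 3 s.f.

8040 m

ρ = 0.0176 Ω·mm²/m = 1.76×10^-8 Ω·m
A = 377 mm² = 3.770e-04 m²
L_max = V_max·A/(1·ρI) = (95)(3.770e-04)/(1.76×10^-8×253) = 8040 m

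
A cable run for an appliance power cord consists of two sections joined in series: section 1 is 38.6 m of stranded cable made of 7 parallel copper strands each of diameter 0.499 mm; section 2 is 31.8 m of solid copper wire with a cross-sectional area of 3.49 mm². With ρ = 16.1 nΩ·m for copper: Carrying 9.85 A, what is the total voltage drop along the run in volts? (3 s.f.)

ρ = 16.1 nΩ·m = 1.61×10^-8 Ω·m
Section 1: A_strand = π(2.4950e-04)² = 1.956e-07 m²; R₁ = ρL/(N·A_s) = (1.61×10^-8)(38.6)/(7×1.956e-07) = 0.454 Ω
Section 2: A = 3.49 mm² = 3.490e-06 m²
R₂ = (1.61×10^-8)(31.8)/(3.490e-06) = 0.1467 Ω
R = R₁ + R₂ = 0.6007 Ω
V = IR = 9.85 × 0.6007 = 5.92 V

5.92 V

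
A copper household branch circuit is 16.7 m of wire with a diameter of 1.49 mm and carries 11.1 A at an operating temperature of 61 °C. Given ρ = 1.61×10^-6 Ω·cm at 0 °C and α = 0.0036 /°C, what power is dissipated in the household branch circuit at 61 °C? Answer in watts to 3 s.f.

ρ = 1.61×10^-6 Ω·cm = 1.61×10^-8 Ω·m
A = π(d/2)² = π(7.4500e-04 m)² = 1.744e-06 m²
R₍0₎ = ρL/A = (1.61×10^-8)(16.7)/(1.744e-06) = 0.1542 Ω
R₍61₎ = R₍0₎(1 + αΔT) = 0.1542 × (1 + 0.0036×61) = 0.1881 Ω
P = I²R = (11.1)² × 0.1881 = 23.2 W

23.2 W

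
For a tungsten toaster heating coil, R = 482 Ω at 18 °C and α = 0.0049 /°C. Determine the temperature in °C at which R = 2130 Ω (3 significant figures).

716 °C

R = R₀(1 + α(T − T₀)) ⇒ T = T₀ + (R/R₀ − 1)/α
T = 18 + (2130/482 − 1)/0.0049 = 18 + (3.419)/0.0049 = 716 °C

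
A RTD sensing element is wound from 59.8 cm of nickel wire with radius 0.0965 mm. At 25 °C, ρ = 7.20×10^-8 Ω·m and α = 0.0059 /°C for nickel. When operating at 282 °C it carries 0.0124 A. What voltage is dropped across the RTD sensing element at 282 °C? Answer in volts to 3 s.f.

A = πr² = π(9.6500e-05 m)² = 2.926e-08 m²
R₍25₎ = ρL/A = (7.20×10^-8)(0.598)/(2.926e-08) = 1.472 Ω
R₍282₎ = R₍25₎(1 + αΔT) = 1.472 × (1 + 0.0059×257) = 3.703 Ω
V = IR = 0.0124 × 3.703 = 0.0459 V

0.0459 V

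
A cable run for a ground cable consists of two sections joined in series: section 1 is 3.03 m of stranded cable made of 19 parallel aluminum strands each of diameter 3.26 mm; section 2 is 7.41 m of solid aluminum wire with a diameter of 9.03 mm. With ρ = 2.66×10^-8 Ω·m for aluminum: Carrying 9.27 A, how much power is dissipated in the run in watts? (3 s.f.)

0.308 W

Section 1: A_strand = π(1.6300e-03)² = 8.347e-06 m²; R₁ = ρL/(N·A_s) = (2.66×10^-8)(3.03)/(19×8.347e-06) = 5.082×10^-4 Ω
Section 2: A = π(d/2)² = π(4.5150e-03 m)² = 6.404e-05 m²
R₂ = (2.66×10^-8)(7.41)/(6.404e-05) = 0.003078 Ω
R = R₁ + R₂ = 0.003586 Ω
P = I²R = (9.27)² × 0.003586 = 0.308 W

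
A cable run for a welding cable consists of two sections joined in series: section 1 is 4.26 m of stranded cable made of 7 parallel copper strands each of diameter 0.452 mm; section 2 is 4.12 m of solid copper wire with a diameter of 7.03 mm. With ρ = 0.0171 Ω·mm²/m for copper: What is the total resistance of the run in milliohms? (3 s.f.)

66.7 mΩ

ρ = 0.0171 Ω·mm²/m = 1.71×10^-8 Ω·m
Section 1: A_strand = π(2.2600e-04)² = 1.605e-07 m²; R₁ = ρL/(N·A_s) = (1.71×10^-8)(4.26)/(7×1.605e-07) = 0.06485 Ω
Section 2: A = π(d/2)² = π(3.5150e-03 m)² = 3.882e-05 m²
R₂ = (1.71×10^-8)(4.12)/(3.882e-05) = 0.001815 Ω
R = R₁ + R₂ = 66.7 mΩ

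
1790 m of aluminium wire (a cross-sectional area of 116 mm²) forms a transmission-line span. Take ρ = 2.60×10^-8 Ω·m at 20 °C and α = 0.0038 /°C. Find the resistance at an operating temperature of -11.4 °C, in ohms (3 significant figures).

0.353 Ω

A = 116 mm² = 1.160e-04 m²
R₍20°C₎ = ρL/A = (2.60×10^-8)(1790)/(1.160e-04) = 0.4012 Ω
R = R₀(1 + αΔT) = 0.4012(1 + 0.0038×-31.4) = 0.353 Ω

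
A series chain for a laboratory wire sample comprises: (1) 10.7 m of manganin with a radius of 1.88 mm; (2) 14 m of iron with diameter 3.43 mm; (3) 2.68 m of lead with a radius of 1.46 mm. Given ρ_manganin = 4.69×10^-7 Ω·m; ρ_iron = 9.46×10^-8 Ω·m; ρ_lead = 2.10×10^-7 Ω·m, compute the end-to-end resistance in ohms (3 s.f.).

0.679 Ω

Seg 1: A = πr² = π(1.8800e-03 m)² = 1.110e-05 m²
R_1 = (4.69×10^-7)(10.7)/(1.110e-05) = 0.452 Ω
Seg 2: A = π(d/2)² = π(1.7150e-03 m)² = 9.240e-06 m²
R_2 = (9.46×10^-8)(14)/(9.240e-06) = 0.1433 Ω
Seg 3: A = πr² = π(1.4600e-03 m)² = 6.697e-06 m²
R_3 = (2.10×10^-7)(2.68)/(6.697e-06) = 0.08404 Ω
R_total = R_1 + R_2 + R_3 = 0.679 Ω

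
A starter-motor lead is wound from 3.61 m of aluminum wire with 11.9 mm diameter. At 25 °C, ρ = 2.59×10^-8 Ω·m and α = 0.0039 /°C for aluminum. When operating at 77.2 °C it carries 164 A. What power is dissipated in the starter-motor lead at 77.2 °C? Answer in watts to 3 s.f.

27.2 W

A = π(d/2)² = π(5.9500e-03 m)² = 1.112e-04 m²
R₍25₎ = ρL/A = (2.59×10^-8)(3.61)/(1.112e-04) = 8.407×10^-4 Ω
R₍77.2₎ = R₍25₎(1 + αΔT) = 8.407×10^-4 × (1 + 0.0039×52.2) = 0.001012 Ω
P = I²R = (164)² × 0.001012 = 27.2 W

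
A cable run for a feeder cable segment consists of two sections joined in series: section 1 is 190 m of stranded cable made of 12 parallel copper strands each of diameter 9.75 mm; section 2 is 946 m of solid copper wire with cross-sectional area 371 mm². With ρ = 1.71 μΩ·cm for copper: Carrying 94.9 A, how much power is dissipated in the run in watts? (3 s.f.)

ρ = 1.71 μΩ·cm = 1.71×10^-8 Ω·m
Section 1: A_strand = π(4.8750e-03)² = 7.466e-05 m²; R₁ = ρL/(N·A_s) = (1.71×10^-8)(190)/(12×7.466e-05) = 0.003626 Ω
Section 2: A = 371 mm² = 3.710e-04 m²
R₂ = (1.71×10^-8)(946)/(3.710e-04) = 0.0436 Ω
R = R₁ + R₂ = 0.04723 Ω
P = I²R = (94.9)² × 0.04723 = 425 W

425 W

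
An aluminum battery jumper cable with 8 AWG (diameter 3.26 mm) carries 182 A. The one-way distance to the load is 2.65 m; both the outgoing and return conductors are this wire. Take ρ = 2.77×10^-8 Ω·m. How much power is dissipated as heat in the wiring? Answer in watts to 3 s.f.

583 W

A = π(3.26/2 mm)² = π(1.6300e-03 m)² = 8.347e-06 m²
Total conductor length (both ways) L = 2 × 2.65 = 5.3 m
R = ρL/A = (2.77×10^-8)(5.3)/(8.347e-06) = 0.01759 Ω
P = I²R = (182)² × 0.01759 = 583 W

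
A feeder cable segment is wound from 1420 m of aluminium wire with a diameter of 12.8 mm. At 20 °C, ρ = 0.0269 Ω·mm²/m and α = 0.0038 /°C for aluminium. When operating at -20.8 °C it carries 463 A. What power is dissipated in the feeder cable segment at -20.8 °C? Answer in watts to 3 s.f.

ρ = 0.0269 Ω·mm²/m = 2.69×10^-8 Ω·m
A = π(d/2)² = π(6.4000e-03 m)² = 1.287e-04 m²
R₍20₎ = ρL/A = (2.69×10^-8)(1420)/(1.287e-04) = 0.2968 Ω
R₍-20.8₎ = R₍20₎(1 + αΔT) = 0.2968 × (1 + 0.0038×-40.8) = 0.2508 Ω
P = I²R = (463)² × 0.2508 = 53800 W

53800 W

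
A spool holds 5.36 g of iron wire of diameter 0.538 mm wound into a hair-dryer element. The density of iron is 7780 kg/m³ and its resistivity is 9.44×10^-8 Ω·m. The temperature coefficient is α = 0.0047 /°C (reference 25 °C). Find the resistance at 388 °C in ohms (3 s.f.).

A = π(d/2)² = π(2.6900e-04 m)² = 2.2733e-07 m²
L = m/(density·A) = 0.00536/(7780×2.2733e-07) = 3.031 m
R = ρL/A = (9.44×10^-8)(3.031)/(2.2733e-07) = 1.258 Ω
R(388 °C) = 1.258 × (1 + 0.0047×363) = 3.41 Ω

3.41 Ω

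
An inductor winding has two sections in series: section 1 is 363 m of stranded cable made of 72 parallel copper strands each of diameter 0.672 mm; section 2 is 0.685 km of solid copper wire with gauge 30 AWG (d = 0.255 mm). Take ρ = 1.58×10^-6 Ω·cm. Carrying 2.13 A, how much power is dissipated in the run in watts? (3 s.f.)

ρ = 1.58×10^-6 Ω·cm = 1.58×10^-8 Ω·m
Section 1: A_strand = π(3.3600e-04)² = 3.547e-07 m²; R₁ = ρL/(N·A_s) = (1.58×10^-8)(363)/(72×3.547e-07) = 0.2246 Ω
Section 2: A = π(0.255/2 mm)² = π(1.2750e-04 m)² = 5.107e-08 m²
R₂ = (1.58×10^-8)(685)/(5.107e-08) = 211.9 Ω
R = R₁ + R₂ = 212.1 Ω
P = I²R = (2.13)² × 212.1 = 962 W

962 W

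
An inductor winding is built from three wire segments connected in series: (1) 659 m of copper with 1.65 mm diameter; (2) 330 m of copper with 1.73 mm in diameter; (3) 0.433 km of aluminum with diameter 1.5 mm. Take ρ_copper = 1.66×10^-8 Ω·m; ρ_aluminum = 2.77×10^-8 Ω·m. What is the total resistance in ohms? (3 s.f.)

14.2 Ω

Seg 1: A = π(d/2)² = π(8.2500e-04 m)² = 2.138e-06 m²
R_1 = (1.66×10^-8)(659)/(2.138e-06) = 5.116 Ω
Seg 2: A = π(d/2)² = π(8.6500e-04 m)² = 2.351e-06 m²
R_2 = (1.66×10^-8)(330)/(2.351e-06) = 2.33 Ω
Seg 3: A = π(d/2)² = π(7.5000e-04 m)² = 1.767e-06 m²
R_3 = (2.77×10^-8)(433)/(1.767e-06) = 6.787 Ω
R_total = R_1 + R_2 + R_3 = 14.2 Ω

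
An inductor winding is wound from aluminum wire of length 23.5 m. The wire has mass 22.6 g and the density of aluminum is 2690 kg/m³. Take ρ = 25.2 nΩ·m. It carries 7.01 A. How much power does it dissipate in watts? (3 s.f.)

81.4 W

ρ = 25.2 nΩ·m = 2.52×10^-8 Ω·m
A = m/(density·L) = 0.0226/(2690×23.5) = 3.5751e-07 m²
R = ρL/A = (2.52×10^-8)(23.5)/(3.5751e-07) = 1.656 Ω
P = I²R = (7.01)² × 1.656 = 81.4 W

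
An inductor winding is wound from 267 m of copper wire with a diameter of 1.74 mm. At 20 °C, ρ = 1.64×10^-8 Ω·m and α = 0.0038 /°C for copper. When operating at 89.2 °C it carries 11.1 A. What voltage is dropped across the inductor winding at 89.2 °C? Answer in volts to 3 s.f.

A = π(d/2)² = π(8.7000e-04 m)² = 2.378e-06 m²
R₍20₎ = ρL/A = (1.64×10^-8)(267)/(2.378e-06) = 1.841 Ω
R₍89.2₎ = R₍20₎(1 + αΔT) = 1.841 × (1 + 0.0038×69.2) = 2.326 Ω
V = IR = 11.1 × 2.326 = 25.8 V

25.8 V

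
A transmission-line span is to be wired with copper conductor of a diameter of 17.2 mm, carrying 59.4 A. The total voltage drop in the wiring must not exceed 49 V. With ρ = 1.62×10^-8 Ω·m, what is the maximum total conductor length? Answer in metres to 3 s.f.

11800 m

A = π(d/2)² = π(8.6000e-03 m)² = 2.324e-04 m²
L_max = V_max·A/(1·ρI) = (49)(2.324e-04)/(1.62×10^-8×59.4) = 11800 m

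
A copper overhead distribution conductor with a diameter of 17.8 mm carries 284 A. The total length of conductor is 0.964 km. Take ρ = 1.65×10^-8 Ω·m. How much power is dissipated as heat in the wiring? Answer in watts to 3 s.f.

5160 W

A = π(d/2)² = π(8.9000e-03 m)² = 2.488e-04 m²
R = ρL/A = (1.65×10^-8)(964)/(2.488e-04) = 0.06392 Ω
P = I²R = (284)² × 0.06392 = 5160 W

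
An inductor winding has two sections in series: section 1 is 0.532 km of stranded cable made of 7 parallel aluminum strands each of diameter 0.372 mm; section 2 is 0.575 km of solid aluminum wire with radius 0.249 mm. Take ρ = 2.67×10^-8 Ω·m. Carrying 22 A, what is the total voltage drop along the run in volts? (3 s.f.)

Section 1: A_strand = π(1.8600e-04)² = 1.087e-07 m²; R₁ = ρL/(N·A_s) = (2.67×10^-8)(532)/(7×1.087e-07) = 18.67 Ω
Section 2: A = πr² = π(2.4900e-04 m)² = 1.948e-07 m²
R₂ = (2.67×10^-8)(575)/(1.948e-07) = 78.82 Ω
R = R₁ + R₂ = 97.49 Ω
V = IR = 22 × 97.49 = 2140 V

2140 V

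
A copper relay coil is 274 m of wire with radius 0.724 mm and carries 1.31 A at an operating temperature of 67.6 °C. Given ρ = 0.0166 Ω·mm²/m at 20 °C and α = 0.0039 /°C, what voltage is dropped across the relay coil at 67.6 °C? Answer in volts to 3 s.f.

4.29 V

ρ = 0.0166 Ω·mm²/m = 1.66×10^-8 Ω·m
A = πr² = π(7.2400e-04 m)² = 1.647e-06 m²
R₍20₎ = ρL/A = (1.66×10^-8)(274)/(1.647e-06) = 2.762 Ω
R₍67.6₎ = R₍20₎(1 + αΔT) = 2.762 × (1 + 0.0039×47.6) = 3.275 Ω
V = IR = 1.31 × 3.275 = 4.29 V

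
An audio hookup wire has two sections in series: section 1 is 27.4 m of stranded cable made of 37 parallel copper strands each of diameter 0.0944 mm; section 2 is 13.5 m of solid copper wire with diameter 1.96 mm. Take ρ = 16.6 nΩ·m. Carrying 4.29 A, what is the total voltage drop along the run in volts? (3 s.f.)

7.85 V

ρ = 16.6 nΩ·m = 1.66×10^-8 Ω·m
Section 1: A_strand = π(4.7200e-05)² = 6.999e-09 m²; R₁ = ρL/(N·A_s) = (1.66×10^-8)(27.4)/(37×6.999e-09) = 1.756 Ω
Section 2: A = π(d/2)² = π(9.8000e-04 m)² = 3.017e-06 m²
R₂ = (1.66×10^-8)(13.5)/(3.017e-06) = 0.07427 Ω
R = R₁ + R₂ = 1.831 Ω
V = IR = 4.29 × 1.831 = 7.85 V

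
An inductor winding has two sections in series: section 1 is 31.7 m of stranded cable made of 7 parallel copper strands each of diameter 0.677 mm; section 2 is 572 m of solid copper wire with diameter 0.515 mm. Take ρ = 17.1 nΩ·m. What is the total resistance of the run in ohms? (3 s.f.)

ρ = 17.1 nΩ·m = 1.71×10^-8 Ω·m
Section 1: A_strand = π(3.3850e-04)² = 3.600e-07 m²; R₁ = ρL/(N·A_s) = (1.71×10^-8)(31.7)/(7×3.600e-07) = 0.2151 Ω
Section 2: A = π(d/2)² = π(2.5750e-04 m)² = 2.083e-07 m²
R₂ = (1.71×10^-8)(572)/(2.083e-07) = 46.96 Ω
R = R₁ + R₂ = 47.2 Ω

47.2 Ω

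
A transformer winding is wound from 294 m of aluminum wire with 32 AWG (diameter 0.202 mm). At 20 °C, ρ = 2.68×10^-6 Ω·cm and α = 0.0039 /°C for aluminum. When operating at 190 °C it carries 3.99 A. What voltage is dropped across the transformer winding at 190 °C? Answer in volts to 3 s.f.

ρ = 2.68×10^-6 Ω·cm = 2.68×10^-8 Ω·m
A = π(0.202/2 mm)² = π(1.0100e-04 m)² = 3.205e-08 m²
R₍20₎ = ρL/A = (2.68×10^-8)(294)/(3.205e-08) = 245.9 Ω
R₍190₎ = R₍20₎(1 + αΔT) = 245.9 × (1 + 0.0039×170) = 408.9 Ω
V = IR = 3.99 × 408.9 = 1630 V

1630 V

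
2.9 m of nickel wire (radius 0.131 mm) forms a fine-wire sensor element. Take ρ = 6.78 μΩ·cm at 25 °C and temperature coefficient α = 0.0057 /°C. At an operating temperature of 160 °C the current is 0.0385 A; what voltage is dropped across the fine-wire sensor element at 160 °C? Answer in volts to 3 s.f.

0.248 V

ρ = 6.78 μΩ·cm = 6.78×10^-8 Ω·m
A = πr² = π(1.3100e-04 m)² = 5.391e-08 m²
R₍25₎ = ρL/A = (6.78×10^-8)(2.9)/(5.391e-08) = 3.647 Ω
R₍160₎ = R₍25₎(1 + αΔT) = 3.647 × (1 + 0.0057×135) = 6.453 Ω
V = IR = 0.0385 × 6.453 = 0.248 V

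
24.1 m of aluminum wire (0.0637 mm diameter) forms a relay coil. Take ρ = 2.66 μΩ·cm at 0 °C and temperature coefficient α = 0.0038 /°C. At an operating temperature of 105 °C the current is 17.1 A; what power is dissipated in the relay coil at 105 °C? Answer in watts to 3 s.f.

ρ = 2.66 μΩ·cm = 2.66×10^-8 Ω·m
A = π(d/2)² = π(3.1850e-05 m)² = 3.187e-09 m²
R₍0₎ = ρL/A = (2.66×10^-8)(24.1)/(3.187e-09) = 201.2 Ω
R₍105₎ = R₍0₎(1 + αΔT) = 201.2 × (1 + 0.0038×105) = 281.4 Ω
P = I²R = (17.1)² × 281.4 = 82300 W

82300 W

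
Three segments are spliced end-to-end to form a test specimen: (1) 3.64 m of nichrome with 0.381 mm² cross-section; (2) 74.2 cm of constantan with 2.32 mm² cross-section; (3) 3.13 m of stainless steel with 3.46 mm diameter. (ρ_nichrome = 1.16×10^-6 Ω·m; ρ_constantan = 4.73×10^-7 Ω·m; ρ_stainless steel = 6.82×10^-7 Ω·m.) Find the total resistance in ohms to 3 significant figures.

11.5 Ω

Seg 1: A = 0.381 mm² = 3.810e-07 m²
R_1 = (1.16×10^-6)(3.64)/(3.810e-07) = 11.08 Ω
Seg 2: A = 2.32 mm² = 2.320e-06 m²
R_2 = (4.73×10^-7)(0.742)/(2.320e-06) = 0.1513 Ω
Seg 3: A = π(d/2)² = π(1.7300e-03 m)² = 9.402e-06 m²
R_3 = (6.82×10^-7)(3.13)/(9.402e-06) = 0.227 Ω
R_total = R_1 + R_2 + R_3 = 11.5 Ω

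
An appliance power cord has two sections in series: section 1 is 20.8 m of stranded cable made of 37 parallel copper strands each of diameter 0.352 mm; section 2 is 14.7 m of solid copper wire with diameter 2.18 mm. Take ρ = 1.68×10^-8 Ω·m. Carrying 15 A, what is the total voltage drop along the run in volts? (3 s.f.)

2.45 V

Section 1: A_strand = π(1.7600e-04)² = 9.731e-08 m²; R₁ = ρL/(N·A_s) = (1.68×10^-8)(20.8)/(37×9.731e-08) = 0.09705 Ω
Section 2: A = π(d/2)² = π(1.0900e-03 m)² = 3.733e-06 m²
R₂ = (1.68×10^-8)(14.7)/(3.733e-06) = 0.06616 Ω
R = R₁ + R₂ = 0.1632 Ω
V = IR = 15 × 0.1632 = 2.45 V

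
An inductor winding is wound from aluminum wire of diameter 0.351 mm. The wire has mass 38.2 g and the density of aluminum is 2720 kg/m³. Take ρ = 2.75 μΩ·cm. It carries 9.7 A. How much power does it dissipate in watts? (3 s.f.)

ρ = 2.75 μΩ·cm = 2.75×10^-8 Ω·m
A = π(d/2)² = π(1.7550e-04 m)² = 9.6762e-08 m²
L = m/(density·A) = 0.0382/(2720×9.6762e-08) = 145.1 m
R = ρL/A = (2.75×10^-8)(145.1)/(9.6762e-08) = 41.25 Ω
P = I²R = (9.7)² × 41.25 = 3880 W

3880 W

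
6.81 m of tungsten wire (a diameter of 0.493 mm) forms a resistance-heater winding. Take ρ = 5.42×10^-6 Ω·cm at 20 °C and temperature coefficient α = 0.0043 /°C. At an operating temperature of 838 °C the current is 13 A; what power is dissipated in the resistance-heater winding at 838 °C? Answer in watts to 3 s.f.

1480 W

ρ = 5.42×10^-6 Ω·cm = 5.42×10^-8 Ω·m
A = π(d/2)² = π(2.4650e-04 m)² = 1.909e-07 m²
R₍20₎ = ρL/A = (5.42×10^-8)(6.81)/(1.909e-07) = 1.934 Ω
R₍838₎ = R₍20₎(1 + αΔT) = 1.934 × (1 + 0.0043×818) = 8.735 Ω
P = I²R = (13)² × 8.735 = 1480 W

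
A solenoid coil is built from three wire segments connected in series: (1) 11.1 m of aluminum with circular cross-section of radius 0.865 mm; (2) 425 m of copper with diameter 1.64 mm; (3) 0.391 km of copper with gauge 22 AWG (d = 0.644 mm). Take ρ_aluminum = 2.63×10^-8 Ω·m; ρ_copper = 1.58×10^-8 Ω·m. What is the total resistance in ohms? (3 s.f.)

Seg 1: A = πr² = π(8.6500e-04 m)² = 2.351e-06 m²
R_1 = (2.63×10^-8)(11.1)/(2.351e-06) = 0.1242 Ω
Seg 2: A = π(d/2)² = π(8.2000e-04 m)² = 2.112e-06 m²
R_2 = (1.58×10^-8)(425)/(2.112e-06) = 3.179 Ω
Seg 3: A = π(0.644/2 mm)² = π(3.2200e-04 m)² = 3.257e-07 m²
R_3 = (1.58×10^-8)(391)/(3.257e-07) = 18.97 Ω
R_total = R_1 + R_2 + R_3 = 22.3 Ω

22.3 Ω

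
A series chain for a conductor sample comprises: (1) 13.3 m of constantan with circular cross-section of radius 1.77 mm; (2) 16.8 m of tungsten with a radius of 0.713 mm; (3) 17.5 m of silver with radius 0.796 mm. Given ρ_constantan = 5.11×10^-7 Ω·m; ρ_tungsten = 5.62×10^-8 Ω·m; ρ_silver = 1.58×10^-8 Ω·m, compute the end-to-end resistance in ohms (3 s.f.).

1.42 Ω

Seg 1: A = πr² = π(1.7700e-03 m)² = 9.842e-06 m²
R_1 = (5.11×10^-7)(13.3)/(9.842e-06) = 0.6905 Ω
Seg 2: A = πr² = π(7.1300e-04 m)² = 1.597e-06 m²
R_2 = (5.62×10^-8)(16.8)/(1.597e-06) = 0.5912 Ω
Seg 3: A = πr² = π(7.9600e-04 m)² = 1.991e-06 m²
R_3 = (1.58×10^-8)(17.5)/(1.991e-06) = 0.1389 Ω
R_total = R_1 + R_2 + R_3 = 1.42 Ω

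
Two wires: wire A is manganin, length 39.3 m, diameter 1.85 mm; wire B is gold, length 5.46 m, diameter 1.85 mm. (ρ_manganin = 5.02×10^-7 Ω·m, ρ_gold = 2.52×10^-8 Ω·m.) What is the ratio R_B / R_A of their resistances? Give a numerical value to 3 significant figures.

R ∝ ρL/d², so R_B/R_A = (ρ_B/ρ_A) × (L_B/L_A)
= (2.52×10^-8/5.02×10^-7) × (5.46/39.3) = 0.00697

0.00697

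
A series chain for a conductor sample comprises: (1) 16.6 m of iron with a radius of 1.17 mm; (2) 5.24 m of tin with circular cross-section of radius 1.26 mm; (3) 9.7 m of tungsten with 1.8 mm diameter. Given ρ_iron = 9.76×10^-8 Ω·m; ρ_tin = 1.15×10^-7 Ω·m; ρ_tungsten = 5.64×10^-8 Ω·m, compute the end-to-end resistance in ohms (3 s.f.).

0.713 Ω

Seg 1: A = πr² = π(1.1700e-03 m)² = 4.301e-06 m²
R_1 = (9.76×10^-8)(16.6)/(4.301e-06) = 0.3767 Ω
Seg 2: A = πr² = π(1.2600e-03 m)² = 4.988e-06 m²
R_2 = (1.15×10^-7)(5.24)/(4.988e-06) = 0.1208 Ω
Seg 3: A = π(d/2)² = π(9.0000e-04 m)² = 2.545e-06 m²
R_3 = (5.64×10^-8)(9.7)/(2.545e-06) = 0.215 Ω
R_total = R_1 + R_2 + R_3 = 0.713 Ω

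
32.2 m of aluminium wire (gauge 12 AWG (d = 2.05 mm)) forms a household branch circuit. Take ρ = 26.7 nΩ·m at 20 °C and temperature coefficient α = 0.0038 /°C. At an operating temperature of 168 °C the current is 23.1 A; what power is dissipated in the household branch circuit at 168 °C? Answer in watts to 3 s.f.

217 W

ρ = 26.7 nΩ·m = 2.67×10^-8 Ω·m
A = π(2.05/2 mm)² = π(1.0250e-03 m)² = 3.301e-06 m²
R₍20₎ = ρL/A = (2.67×10^-8)(32.2)/(3.301e-06) = 0.2605 Ω
R₍168₎ = R₍20₎(1 + αΔT) = 0.2605 × (1 + 0.0038×148) = 0.407 Ω
P = I²R = (23.1)² × 0.407 = 217 W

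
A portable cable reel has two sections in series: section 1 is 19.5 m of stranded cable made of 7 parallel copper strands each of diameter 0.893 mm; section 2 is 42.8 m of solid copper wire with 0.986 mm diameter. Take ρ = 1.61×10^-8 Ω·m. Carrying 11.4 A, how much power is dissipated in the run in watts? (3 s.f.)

127 W

Section 1: A_strand = π(4.4650e-04)² = 6.263e-07 m²; R₁ = ρL/(N·A_s) = (1.61×10^-8)(19.5)/(7×6.263e-07) = 0.07161 Ω
Section 2: A = π(d/2)² = π(4.9300e-04 m)² = 7.636e-07 m²
R₂ = (1.61×10^-8)(42.8)/(7.636e-07) = 0.9025 Ω
R = R₁ + R₂ = 0.9741 Ω
P = I²R = (11.4)² × 0.9741 = 127 W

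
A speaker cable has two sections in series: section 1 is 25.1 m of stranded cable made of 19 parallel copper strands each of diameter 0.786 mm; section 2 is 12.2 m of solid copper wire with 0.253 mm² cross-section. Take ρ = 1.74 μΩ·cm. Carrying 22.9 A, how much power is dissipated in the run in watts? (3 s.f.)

ρ = 1.74 μΩ·cm = 1.74×10^-8 Ω·m
Section 1: A_strand = π(3.9300e-04)² = 4.852e-07 m²; R₁ = ρL/(N·A_s) = (1.74×10^-8)(25.1)/(19×4.852e-07) = 0.04737 Ω
Section 2: A = 0.253 mm² = 2.530e-07 m²
R₂ = (1.74×10^-8)(12.2)/(2.530e-07) = 0.8391 Ω
R = R₁ + R₂ = 0.8864 Ω
P = I²R = (22.9)² × 0.8864 = 465 W

465 W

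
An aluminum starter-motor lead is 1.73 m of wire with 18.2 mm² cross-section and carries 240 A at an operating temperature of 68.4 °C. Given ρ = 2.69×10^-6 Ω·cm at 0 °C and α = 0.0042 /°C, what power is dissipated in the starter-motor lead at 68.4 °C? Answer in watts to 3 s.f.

ρ = 2.69×10^-6 Ω·cm = 2.69×10^-8 Ω·m
A = 18.2 mm² = 1.820e-05 m²
R₍0₎ = ρL/A = (2.69×10^-8)(1.73)/(1.820e-05) = 0.002557 Ω
R₍68.4₎ = R₍0₎(1 + αΔT) = 0.002557 × (1 + 0.0042×68.4) = 0.003292 Ω
P = I²R = (240)² × 0.003292 = 190 W

190 W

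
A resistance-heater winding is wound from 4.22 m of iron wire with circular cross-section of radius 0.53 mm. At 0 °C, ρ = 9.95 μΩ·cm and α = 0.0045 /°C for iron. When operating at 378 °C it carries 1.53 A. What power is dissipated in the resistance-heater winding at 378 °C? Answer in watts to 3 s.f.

ρ = 9.95 μΩ·cm = 9.95×10^-8 Ω·m
A = πr² = π(5.3000e-04 m)² = 8.825e-07 m²
R₍0₎ = ρL/A = (9.95×10^-8)(4.22)/(8.825e-07) = 0.4758 Ω
R₍378₎ = R₍0₎(1 + αΔT) = 0.4758 × (1 + 0.0045×378) = 1.285 Ω
P = I²R = (1.53)² × 1.285 = 3.01 W

3.01 W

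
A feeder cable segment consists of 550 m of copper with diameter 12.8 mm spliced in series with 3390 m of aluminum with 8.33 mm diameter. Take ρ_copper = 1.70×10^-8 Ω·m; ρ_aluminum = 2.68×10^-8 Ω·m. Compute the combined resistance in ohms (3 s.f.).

Segment 1: A = π(d/2)² = π(6.4000e-03 m)² = 1.287e-04 m²
R₁ = ρL/A = (1.70×10^-8)(550)/(1.287e-04) = 0.07266 Ω
Segment 2: A = π(d/2)² = π(4.1650e-03 m)² = 5.450e-05 m²
R₂ = (2.68×10^-8)(3390)/(5.450e-05) = 1.667 Ω
R = R₁ + R₂ = 1.74 Ω

1.74 Ω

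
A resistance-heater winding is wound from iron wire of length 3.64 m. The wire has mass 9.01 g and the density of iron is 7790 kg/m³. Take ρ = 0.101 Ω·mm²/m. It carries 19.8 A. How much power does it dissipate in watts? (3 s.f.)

ρ = 0.101 Ω·mm²/m = 1.01×10^-7 Ω·m
A = m/(density·L) = 0.00901/(7790×3.64) = 3.1775e-07 m²
R = ρL/A = (1.01×10^-7)(3.64)/(3.1775e-07) = 1.157 Ω
P = I²R = (19.8)² × 1.157 = 454 W

454 W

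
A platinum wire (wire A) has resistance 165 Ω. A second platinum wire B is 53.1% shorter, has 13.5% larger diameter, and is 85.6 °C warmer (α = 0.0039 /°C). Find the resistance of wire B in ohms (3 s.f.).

80.1 Ω

R ∝ ρL/d² with ρ ∝ (1+αΔT), so R_B/R_A = (1 − 53.1/100) × (1 + 13.5/100)⁻² × (1 + 0.0039×85.6)
= 0.469 × 0.7763 × 1.334 = 0.4856
R_B = 0.4856 × 165 = 80.1 Ω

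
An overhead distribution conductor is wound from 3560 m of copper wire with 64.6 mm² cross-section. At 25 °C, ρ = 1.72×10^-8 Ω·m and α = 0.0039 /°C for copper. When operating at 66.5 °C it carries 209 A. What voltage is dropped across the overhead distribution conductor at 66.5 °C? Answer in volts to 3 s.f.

A = 64.6 mm² = 6.460e-05 m²
R₍25₎ = ρL/A = (1.72×10^-8)(3560)/(6.460e-05) = 0.9479 Ω
R₍66.5₎ = R₍25₎(1 + αΔT) = 0.9479 × (1 + 0.0039×41.5) = 1.101 Ω
V = IR = 209 × 1.101 = 230 V

230 V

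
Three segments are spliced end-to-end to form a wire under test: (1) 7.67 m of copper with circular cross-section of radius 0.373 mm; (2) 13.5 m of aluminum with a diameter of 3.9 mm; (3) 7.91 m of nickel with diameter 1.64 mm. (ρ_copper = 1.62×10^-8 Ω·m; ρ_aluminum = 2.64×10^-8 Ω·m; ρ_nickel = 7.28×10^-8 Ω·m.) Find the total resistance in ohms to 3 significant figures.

0.587 Ω

Seg 1: A = πr² = π(3.7300e-04 m)² = 4.371e-07 m²
R_1 = (1.62×10^-8)(7.67)/(4.371e-07) = 0.2843 Ω
Seg 2: A = π(d/2)² = π(1.9500e-03 m)² = 1.195e-05 m²
R_2 = (2.64×10^-8)(13.5)/(1.195e-05) = 0.02983 Ω
Seg 3: A = π(d/2)² = π(8.2000e-04 m)² = 2.112e-06 m²
R_3 = (7.28×10^-8)(7.91)/(2.112e-06) = 0.2726 Ω
R_total = R_1 + R_2 + R_3 = 0.587 Ω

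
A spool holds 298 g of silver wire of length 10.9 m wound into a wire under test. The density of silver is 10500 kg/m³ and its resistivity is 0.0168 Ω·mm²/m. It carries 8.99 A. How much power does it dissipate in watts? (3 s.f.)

ρ = 0.0168 Ω·mm²/m = 1.68×10^-8 Ω·m
A = m/(density·L) = 0.298/(10500×10.9) = 2.6038e-06 m²
R = ρL/A = (1.68×10^-8)(10.9)/(2.6038e-06) = 0.07033 Ω
P = I²R = (8.99)² × 0.07033 = 5.68 W

5.68 W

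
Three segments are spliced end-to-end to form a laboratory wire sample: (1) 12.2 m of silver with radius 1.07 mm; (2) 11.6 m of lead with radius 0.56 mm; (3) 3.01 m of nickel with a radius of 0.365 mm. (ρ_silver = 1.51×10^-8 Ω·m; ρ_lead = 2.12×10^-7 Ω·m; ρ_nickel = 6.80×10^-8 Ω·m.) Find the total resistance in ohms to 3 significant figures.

Seg 1: A = πr² = π(1.0700e-03 m)² = 3.597e-06 m²
R_1 = (1.51×10^-8)(12.2)/(3.597e-06) = 0.05122 Ω
Seg 2: A = πr² = π(5.6000e-04 m)² = 9.852e-07 m²
R_2 = (2.12×10^-7)(11.6)/(9.852e-07) = 2.496 Ω
Seg 3: A = πr² = π(3.6500e-04 m)² = 4.185e-07 m²
R_3 = (6.80×10^-8)(3.01)/(4.185e-07) = 0.489 Ω
R_total = R_1 + R_2 + R_3 = 3.04 Ω

3.04 Ω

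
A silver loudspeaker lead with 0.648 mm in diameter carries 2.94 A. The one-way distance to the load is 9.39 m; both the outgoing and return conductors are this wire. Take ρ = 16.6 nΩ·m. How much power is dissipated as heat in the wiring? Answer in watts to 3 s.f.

ρ = 16.6 nΩ·m = 1.66×10^-8 Ω·m
A = π(d/2)² = π(3.2400e-04 m)² = 3.298e-07 m²
Total conductor length (both ways) L = 2 × 9.39 = 18.78 m
R = ρL/A = (1.66×10^-8)(18.78)/(3.298e-07) = 0.9453 Ω
P = I²R = (2.94)² × 0.9453 = 8.17 W

8.17 W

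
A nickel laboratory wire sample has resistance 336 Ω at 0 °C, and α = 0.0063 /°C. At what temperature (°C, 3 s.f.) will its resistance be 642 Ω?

R = R₀(1 + α(T − T₀)) ⇒ T = T₀ + (R/R₀ − 1)/α
T = 0 + (642/336 − 1)/0.0063 = 0 + (0.9107)/0.0063 = 145 °C

145 °C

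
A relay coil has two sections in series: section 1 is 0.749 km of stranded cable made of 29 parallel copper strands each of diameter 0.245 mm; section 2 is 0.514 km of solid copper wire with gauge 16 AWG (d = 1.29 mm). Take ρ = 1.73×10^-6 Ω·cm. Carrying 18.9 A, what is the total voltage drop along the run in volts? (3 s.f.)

ρ = 1.73×10^-6 Ω·cm = 1.73×10^-8 Ω·m
Section 1: A_strand = π(1.2250e-04)² = 4.714e-08 m²; R₁ = ρL/(N·A_s) = (1.73×10^-8)(749)/(29×4.714e-08) = 9.478 Ω
Section 2: A = π(1.29/2 mm)² = π(6.4500e-04 m)² = 1.307e-06 m²
R₂ = (1.73×10^-8)(514)/(1.307e-06) = 6.804 Ω
R = R₁ + R₂ = 16.28 Ω
V = IR = 18.9 × 16.28 = 308 V

308 V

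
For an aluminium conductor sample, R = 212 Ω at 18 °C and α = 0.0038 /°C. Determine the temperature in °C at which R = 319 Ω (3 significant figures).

151 °C

R = R₀(1 + α(T − T₀)) ⇒ T = T₀ + (R/R₀ − 1)/α
T = 18 + (319/212 − 1)/0.0038 = 18 + (0.5047)/0.0038 = 151 °C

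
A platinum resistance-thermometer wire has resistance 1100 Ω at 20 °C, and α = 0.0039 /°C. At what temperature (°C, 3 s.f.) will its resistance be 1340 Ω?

R = R₀(1 + α(T − T₀)) ⇒ T = T₀ + (R/R₀ − 1)/α
T = 20 + (1340/1100 − 1)/0.0039 = 20 + (0.2182)/0.0039 = 75.9 °C

75.9 °C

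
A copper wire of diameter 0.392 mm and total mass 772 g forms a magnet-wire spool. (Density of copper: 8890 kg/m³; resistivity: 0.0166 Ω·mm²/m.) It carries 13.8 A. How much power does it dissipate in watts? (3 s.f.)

ρ = 0.0166 Ω·mm²/m = 1.66×10^-8 Ω·m
A = π(d/2)² = π(1.9600e-04 m)² = 1.2069e-07 m²
L = m/(density·A) = 0.772/(8890×1.2069e-07) = 719.5 m
R = ρL/A = (1.66×10^-8)(719.5)/(1.2069e-07) = 98.97 Ω
P = I²R = (13.8)² × 98.97 = 18800 W

18800 W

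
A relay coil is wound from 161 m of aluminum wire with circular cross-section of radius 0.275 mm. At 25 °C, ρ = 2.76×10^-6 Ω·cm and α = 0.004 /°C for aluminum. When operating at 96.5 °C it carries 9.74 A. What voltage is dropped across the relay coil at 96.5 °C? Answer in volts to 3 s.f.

ρ = 2.76×10^-6 Ω·cm = 2.76×10^-8 Ω·m
A = πr² = π(2.7500e-04 m)² = 2.376e-07 m²
R₍25₎ = ρL/A = (2.76×10^-8)(161)/(2.376e-07) = 18.7 Ω
R₍96.5₎ = R₍25₎(1 + αΔT) = 18.7 × (1 + 0.004×71.5) = 24.05 Ω
V = IR = 9.74 × 24.05 = 234 V

234 V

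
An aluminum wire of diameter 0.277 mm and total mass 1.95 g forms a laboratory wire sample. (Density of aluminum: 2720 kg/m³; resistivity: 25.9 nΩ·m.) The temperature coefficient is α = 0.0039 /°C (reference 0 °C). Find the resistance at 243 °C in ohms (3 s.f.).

9.96 Ω

ρ = 25.9 nΩ·m = 2.59×10^-8 Ω·m
A = π(d/2)² = π(1.3850e-04 m)² = 6.0263e-08 m²
L = m/(density·A) = 0.00195/(2720×6.0263e-08) = 11.9 m
R = ρL/A = (2.59×10^-8)(11.9)/(6.0263e-08) = 5.113 Ω
R(243 °C) = 5.113 × (1 + 0.0039×243) = 9.96 Ω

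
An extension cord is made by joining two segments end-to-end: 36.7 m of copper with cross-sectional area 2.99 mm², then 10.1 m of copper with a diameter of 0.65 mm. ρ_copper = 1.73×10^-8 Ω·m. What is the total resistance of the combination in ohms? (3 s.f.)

Segment 1: A = 2.99 mm² = 2.990e-06 m²
R₁ = ρL/A = (1.73×10^-8)(36.7)/(2.990e-06) = 0.2123 Ω
Segment 2: A = π(d/2)² = π(3.2500e-04 m)² = 3.318e-07 m²
R₂ = (1.73×10^-8)(10.1)/(3.318e-07) = 0.5266 Ω
R = R₁ + R₂ = 0.739 Ω

0.739 Ω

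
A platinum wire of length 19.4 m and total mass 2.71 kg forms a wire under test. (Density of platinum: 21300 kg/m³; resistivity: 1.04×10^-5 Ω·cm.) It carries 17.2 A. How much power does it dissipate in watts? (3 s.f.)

91.0 W

ρ = 1.04×10^-5 Ω·cm = 1.04×10^-7 Ω·m
A = m/(density·L) = 2.71/(21300×19.4) = 6.5582e-06 m²
R = ρL/A = (1.04×10^-7)(19.4)/(6.5582e-06) = 0.3076 Ω
P = I²R = (17.2)² × 0.3076 = 91.0 W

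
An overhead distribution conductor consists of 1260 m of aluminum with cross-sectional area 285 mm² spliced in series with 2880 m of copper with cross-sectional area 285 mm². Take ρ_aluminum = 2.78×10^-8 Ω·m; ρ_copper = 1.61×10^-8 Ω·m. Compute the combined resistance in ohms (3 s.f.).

Segment 1: A = 285 mm² = 2.850e-04 m²
R₁ = ρL/A = (2.78×10^-8)(1260)/(2.850e-04) = 0.1229 Ω
R₂ = (1.61×10^-8)(2880)/(2.850e-04) = 0.1627 Ω
R = R₁ + R₂ = 0.286 Ω

0.286 Ω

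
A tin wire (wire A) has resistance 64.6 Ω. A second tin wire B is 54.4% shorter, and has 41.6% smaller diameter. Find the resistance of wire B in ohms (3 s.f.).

86.4 Ω

R ∝ L/d², so R_B/R_A = (1 − 54.4/100) × (1 − 41.6/100)⁻²
= 0.456 × 2.932 = 1.337
R_B = 1.337 × 64.6 = 86.4 Ω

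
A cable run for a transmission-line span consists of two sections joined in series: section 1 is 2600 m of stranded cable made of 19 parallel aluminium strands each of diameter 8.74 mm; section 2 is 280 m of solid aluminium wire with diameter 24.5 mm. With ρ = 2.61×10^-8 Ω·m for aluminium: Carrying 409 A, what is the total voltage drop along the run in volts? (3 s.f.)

Section 1: A_strand = π(4.3700e-03)² = 5.999e-05 m²; R₁ = ρL/(N·A_s) = (2.61×10^-8)(2600)/(19×5.999e-05) = 0.05953 Ω
Section 2: A = π(d/2)² = π(1.2250e-02 m)² = 4.714e-04 m²
R₂ = (2.61×10^-8)(280)/(4.714e-04) = 0.0155 Ω
R = R₁ + R₂ = 0.07503 Ω
V = IR = 409 × 0.07503 = 30.7 V

30.7 V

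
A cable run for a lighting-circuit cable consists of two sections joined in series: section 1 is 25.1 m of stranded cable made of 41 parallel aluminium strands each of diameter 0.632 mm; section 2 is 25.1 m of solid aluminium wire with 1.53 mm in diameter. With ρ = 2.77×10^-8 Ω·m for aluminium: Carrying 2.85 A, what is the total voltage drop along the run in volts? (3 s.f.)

1.23 V

Section 1: A_strand = π(3.1600e-04)² = 3.137e-07 m²; R₁ = ρL/(N·A_s) = (2.77×10^-8)(25.1)/(41×3.137e-07) = 0.05406 Ω
Section 2: A = π(d/2)² = π(7.6500e-04 m)² = 1.839e-06 m²
R₂ = (2.77×10^-8)(25.1)/(1.839e-06) = 0.3782 Ω
R = R₁ + R₂ = 0.4322 Ω
V = IR = 2.85 × 0.4322 = 1.23 V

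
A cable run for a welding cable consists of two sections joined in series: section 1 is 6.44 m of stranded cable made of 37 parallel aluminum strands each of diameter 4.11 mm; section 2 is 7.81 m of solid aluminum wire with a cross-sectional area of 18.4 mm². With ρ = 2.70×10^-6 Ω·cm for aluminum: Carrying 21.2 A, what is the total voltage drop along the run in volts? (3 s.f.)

ρ = 2.70×10^-6 Ω·cm = 2.70×10^-8 Ω·m
Section 1: A_strand = π(2.0550e-03)² = 1.327e-05 m²; R₁ = ρL/(N·A_s) = (2.70×10^-8)(6.44)/(37×1.327e-05) = 3.542×10^-4 Ω
Section 2: A = 18.4 mm² = 1.840e-05 m²
R₂ = (2.70×10^-8)(7.81)/(1.840e-05) = 0.01146 Ω
R = R₁ + R₂ = 0.01181 Ω
V = IR = 21.2 × 0.01181 = 0.250 V

0.250 V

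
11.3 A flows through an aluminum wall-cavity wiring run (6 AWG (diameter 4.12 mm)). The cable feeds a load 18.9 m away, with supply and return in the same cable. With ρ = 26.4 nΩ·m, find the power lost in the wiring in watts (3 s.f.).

ρ = 26.4 nΩ·m = 2.64×10^-8 Ω·m
A = π(4.12/2 mm)² = π(2.0600e-03 m)² = 1.333e-05 m²
Total conductor length (both ways) L = 2 × 18.9 = 37.8 m
R = ρL/A = (2.64×10^-8)(37.8)/(1.333e-05) = 0.07485 Ω
P = I²R = (11.3)² × 0.07485 = 9.56 W

9.56 W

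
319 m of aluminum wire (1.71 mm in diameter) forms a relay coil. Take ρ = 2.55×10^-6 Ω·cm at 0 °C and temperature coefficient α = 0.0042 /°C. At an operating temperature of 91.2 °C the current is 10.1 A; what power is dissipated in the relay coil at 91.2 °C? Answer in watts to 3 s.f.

ρ = 2.55×10^-6 Ω·cm = 2.55×10^-8 Ω·m
A = π(d/2)² = π(8.5500e-04 m)² = 2.297e-06 m²
R₍0₎ = ρL/A = (2.55×10^-8)(319)/(2.297e-06) = 3.542 Ω
R₍91.2₎ = R₍0₎(1 + αΔT) = 3.542 × (1 + 0.0042×91.2) = 4.899 Ω
P = I²R = (10.1)² × 4.899 = 500 W

500 W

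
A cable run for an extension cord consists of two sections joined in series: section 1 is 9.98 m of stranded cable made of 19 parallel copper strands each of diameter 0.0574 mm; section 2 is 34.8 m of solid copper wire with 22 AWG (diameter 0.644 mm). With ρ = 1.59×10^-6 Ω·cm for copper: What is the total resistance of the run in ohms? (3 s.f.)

ρ = 1.59×10^-6 Ω·cm = 1.59×10^-8 Ω·m
Section 1: A_strand = π(2.8700e-05)² = 2.588e-09 m²; R₁ = ρL/(N·A_s) = (1.59×10^-8)(9.98)/(19×2.588e-09) = 3.227 Ω
Section 2: A = π(0.644/2 mm)² = π(3.2200e-04 m)² = 3.257e-07 m²
R₂ = (1.59×10^-8)(34.8)/(3.257e-07) = 1.699 Ω
R = R₁ + R₂ = 4.93 Ω

4.93 Ω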